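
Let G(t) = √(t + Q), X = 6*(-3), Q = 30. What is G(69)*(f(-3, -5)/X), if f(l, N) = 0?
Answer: 0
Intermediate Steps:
X = -18
G(t) = √(30 + t) (G(t) = √(t + 30) = √(30 + t))
G(69)*(f(-3, -5)/X) = √(30 + 69)*(0/(-18)) = √99*(0*(-1/18)) = (3*√11)*0 = 0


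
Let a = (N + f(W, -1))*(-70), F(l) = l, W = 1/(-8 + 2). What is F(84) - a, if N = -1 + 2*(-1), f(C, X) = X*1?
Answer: -196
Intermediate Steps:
W = -⅙ (W = 1/(-6) = -⅙ ≈ -0.16667)
f(C, X) = X
N = -3 (N = -1 - 2 = -3)
a = 280 (a = (-3 - 1)*(-70) = -4*(-70) = 280)
F(84) - a = 84 - 1*280 = 84 - 280 = -196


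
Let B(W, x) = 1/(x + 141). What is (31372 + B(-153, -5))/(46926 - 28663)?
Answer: 4266593/2483768 ≈ 1.7178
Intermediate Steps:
B(W, x) = 1/(141 + x)
(31372 + B(-153, -5))/(46926 - 28663) = (31372 + 1/(141 - 5))/(46926 - 28663) = (31372 + 1/136)/18263 = (31372 + 1/136)*(1/18263) = (4266593/136)*(1/18263) = 4266593/2483768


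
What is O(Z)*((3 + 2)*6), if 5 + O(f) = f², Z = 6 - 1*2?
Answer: 330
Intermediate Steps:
Z = 4 (Z = 6 - 2 = 4)
O(f) = -5 + f²
O(Z)*((3 + 2)*6) = (-5 + 4²)*((3 + 2)*6) = (-5 + 16)*(5*6) = 11*30 = 330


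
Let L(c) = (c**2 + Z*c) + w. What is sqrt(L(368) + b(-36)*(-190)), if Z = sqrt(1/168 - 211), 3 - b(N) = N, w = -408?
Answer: sqrt(56274246 + 1932*I*sqrt(1488774))/21 ≈ 357.3 + 7.4804*I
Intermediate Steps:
b(N) = 3 - N
Z = I*sqrt(1488774)/84 (Z = sqrt(1/168 - 211) = sqrt(-35447/168) = I*sqrt(1488774)/84 ≈ 14.526*I)
L(c) = -408 + c**2 + I*c*sqrt(1488774)/84 (L(c) = (c**2 + (I*sqrt(1488774)/84)*c) - 408 = (c**2 + I*c*sqrt(1488774)/84) - 408 = -408 + c**2 + I*c*sqrt(1488774)/84)
sqrt(L(368) + b(-36)*(-190)) = sqrt((-408 + 368**2 + (1/84)*I*368*sqrt(1488774)) + (3 - 1*(-36))*(-190)) = sqrt((-408 + 135424 + 92*I*sqrt(1488774)/21) + (3 + 36)*(-190)) = sqrt((135016 + 92*I*sqrt(1488774)/21) + 39*(-190)) = sqrt((135016 + 92*I*sqrt(1488774)/21) - 7410) = sqrt(127606 + 92*I*sqrt(1488774)/21)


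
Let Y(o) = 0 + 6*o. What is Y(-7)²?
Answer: 1764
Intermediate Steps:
Y(o) = 6*o
Y(-7)² = (6*(-7))² = (-42)² = 1764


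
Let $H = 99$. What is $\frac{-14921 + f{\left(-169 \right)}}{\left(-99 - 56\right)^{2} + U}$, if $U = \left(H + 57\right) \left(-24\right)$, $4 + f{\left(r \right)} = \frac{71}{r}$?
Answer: $- \frac{2522396}{3427489} \approx -0.73593$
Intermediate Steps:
$f{\left(r \right)} = -4 + \frac{71}{r}$
$U = -3744$ ($U = \left(99 + 57\right) \left(-24\right) = 156 \left(-24\right) = -3744$)
$\frac{-14921 + f{\left(-169 \right)}}{\left(-99 - 56\right)^{2} + U} = \frac{-14921 - \left(4 - \frac{71}{-169}\right)}{\left(-99 - 56\right)^{2} - 3744} = \frac{-14921 + \left(-4 + 71 \left(- \frac{1}{169}\right)\right)}{\left(-155\right)^{2} - 3744} = \frac{-14921 - \frac{747}{169}}{24025 - 3744} = \frac{-14921 - \frac{747}{169}}{20281} = \left(- \frac{2522396}{169}\right) \frac{1}{20281} = - \frac{2522396}{3427489}$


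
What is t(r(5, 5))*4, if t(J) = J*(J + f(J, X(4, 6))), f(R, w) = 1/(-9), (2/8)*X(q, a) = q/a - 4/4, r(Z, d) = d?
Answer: 880/9 ≈ 97.778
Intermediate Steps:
X(q, a) = -4 + 4*q/a (X(q, a) = 4*(q/a - 4/4) = 4*(q/a - 4*¼) = 4*(q/a - 1) = 4*(-1 + q/a) = -4 + 4*q/a)
f(R, w) = -⅑
t(J) = J*(-⅑ + J) (t(J) = J*(J - ⅑) = J*(-⅑ + J))
t(r(5, 5))*4 = (5*(-⅑ + 5))*4 = (5*(44/9))*4 = (220/9)*4 = 880/9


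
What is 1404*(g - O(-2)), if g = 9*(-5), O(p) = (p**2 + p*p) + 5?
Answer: -81432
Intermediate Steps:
O(p) = 5 + 2*p**2 (O(p) = (p**2 + p**2) + 5 = 2*p**2 + 5 = 5 + 2*p**2)
g = -45
1404*(g - O(-2)) = 1404*(-45 - (5 + 2*(-2)**2)) = 1404*(-45 - (5 + 2*4)) = 1404*(-45 - (5 + 8)) = 1404*(-45 - 1*13) = 1404*(-45 - 13) = 1404*(-58) = -81432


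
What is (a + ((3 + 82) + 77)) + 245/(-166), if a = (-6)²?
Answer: 32623/166 ≈ 196.52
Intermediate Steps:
a = 36
(a + ((3 + 82) + 77)) + 245/(-166) = (36 + ((3 + 82) + 77)) + 245/(-166) = (36 + (85 + 77)) + 245*(-1/166) = (36 + 162) - 245/166 = 198 - 245/166 = 32623/166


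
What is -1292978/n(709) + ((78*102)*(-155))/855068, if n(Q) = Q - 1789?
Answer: 138031534763/115434180 ≈ 1195.8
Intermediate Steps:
n(Q) = -1789 + Q
-1292978/n(709) + ((78*102)*(-155))/855068 = -1292978/(-1789 + 709) + ((78*102)*(-155))/855068 = -1292978/(-1080) + (7956*(-155))*(1/855068) = -1292978*(-1/1080) - 1233180*1/855068 = 646489/540 - 308295/213767 = 138031534763/115434180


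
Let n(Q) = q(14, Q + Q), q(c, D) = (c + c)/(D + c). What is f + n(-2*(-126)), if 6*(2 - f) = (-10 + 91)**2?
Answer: -80767/74 ≈ -1091.4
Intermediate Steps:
q(c, D) = 2*c/(D + c) (q(c, D) = (2*c)/(D + c) = 2*c/(D + c))
n(Q) = 28/(14 + 2*Q) (n(Q) = 2*14/((Q + Q) + 14) = 2*14/(2*Q + 14) = 2*14/(14 + 2*Q) = 28/(14 + 2*Q))
f = -2183/2 (f = 2 - (-10 + 91)**2/6 = 2 - 1/6*81**2 = 2 - 1/6*6561 = 2 - 2187/2 = -2183/2 ≈ -1091.5)
f + n(-2*(-126)) = -2183/2 + 14/(7 - 2*(-126)) = -2183/2 + 14/(7 + 252) = -2183/2 + 14/259 = -2183/2 + 14*(1/259) = -2183/2 + 2/37 = -80767/74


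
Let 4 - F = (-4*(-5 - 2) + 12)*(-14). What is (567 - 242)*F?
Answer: 183300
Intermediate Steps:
F = 564 (F = 4 - (-4*(-5 - 2) + 12)*(-14) = 4 - (-4*(-7) + 12)*(-14) = 4 - (28 + 12)*(-14) = 4 - 40*(-14) = 4 - 1*(-560) = 4 + 560 = 564)
(567 - 242)*F = (567 - 242)*564 = 325*564 = 183300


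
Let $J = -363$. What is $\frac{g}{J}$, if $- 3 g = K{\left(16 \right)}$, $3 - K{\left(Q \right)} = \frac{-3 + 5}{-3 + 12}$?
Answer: $\frac{25}{9801} \approx 0.0025508$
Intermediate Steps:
$K{\left(Q \right)} = \frac{25}{9}$ ($K{\left(Q \right)} = 3 - \frac{-3 + 5}{-3 + 12} = 3 - \frac{2}{9} = \frac{25}{9}$)
$g = - \frac{25}{27}$ ($g = \left(- \frac{1}{3}\right) \frac{25}{9} = - \frac{25}{27} \approx -0.92593$)
$\frac{g}{J} = - \frac{25}{27 \left(-363\right)} = \left(- \frac{25}{27}\right) \left(- \frac{1}{363}\right) = \frac{25}{9801}$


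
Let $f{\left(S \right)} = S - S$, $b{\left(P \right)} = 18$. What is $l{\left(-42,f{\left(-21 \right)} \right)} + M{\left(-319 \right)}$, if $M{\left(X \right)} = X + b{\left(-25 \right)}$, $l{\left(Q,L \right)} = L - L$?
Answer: $-301$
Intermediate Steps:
$f{\left(S \right)} = 0$
$l{\left(Q,L \right)} = 0$
$M{\left(X \right)} = 18 + X$ ($M{\left(X \right)} = X + 18 = 18 + X$)
$l{\left(-42,f{\left(-21 \right)} \right)} + M{\left(-319 \right)} = 0 + \left(18 - 319\right) = 0 - 301 = -301$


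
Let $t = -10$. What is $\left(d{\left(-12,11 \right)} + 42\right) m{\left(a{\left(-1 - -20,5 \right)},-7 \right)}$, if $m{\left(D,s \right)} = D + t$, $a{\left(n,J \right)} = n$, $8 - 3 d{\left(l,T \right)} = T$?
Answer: $369$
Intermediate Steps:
$d{\left(l,T \right)} = \frac{8}{3} - \frac{T}{3}$
$m{\left(D,s \right)} = -10 + D$ ($m{\left(D,s \right)} = D - 10 = -10 + D$)
$\left(d{\left(-12,11 \right)} + 42\right) m{\left(a{\left(-1 - -20,5 \right)},-7 \right)} = \left(\left(\frac{8}{3} - \frac{11}{3}\right) + 42\right) \left(-10 - -19\right) = \left(\left(\frac{8}{3} - \frac{11}{3}\right) + 42\right) \left(-10 + \left(-1 + 20\right)\right) = \left(-1 + 42\right) \left(-10 + 19\right) = 41 \cdot 9 = 369$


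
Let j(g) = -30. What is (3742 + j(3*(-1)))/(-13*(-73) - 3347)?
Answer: -1856/1199 ≈ -1.5480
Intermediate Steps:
(3742 + j(3*(-1)))/(-13*(-73) - 3347) = (3742 - 30)/(-13*(-73) - 3347) = 3712/(949 - 3347) = 3712/(-2398) = 3712*(-1/2398) = -1856/1199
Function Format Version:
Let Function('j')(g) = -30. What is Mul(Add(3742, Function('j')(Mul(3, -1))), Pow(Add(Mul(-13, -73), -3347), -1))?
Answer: Rational(-1856, 1199) ≈ -1.5480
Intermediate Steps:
Mul(Add(3742, Function('j')(Mul(3, -1))), Pow(Add(Mul(-13, -73), -3347), -1)) = Mul(Add(3742, -30), Pow(Add(Mul(-13, -73), -3347), -1)) = Mul(3712, Pow(Add(949, -3347), -1)) = Mul(3712, Pow(-2398, -1)) = Mul(3712, Rational(-1, 2398)) = Rational(-1856, 1199)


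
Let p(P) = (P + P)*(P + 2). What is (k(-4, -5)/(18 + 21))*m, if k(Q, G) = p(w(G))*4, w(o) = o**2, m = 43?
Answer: 77400/13 ≈ 5953.8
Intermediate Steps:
p(P) = 2*P*(2 + P) (p(P) = (2*P)*(2 + P) = 2*P*(2 + P))
k(Q, G) = 8*G**2*(2 + G**2) (k(Q, G) = (2*G**2*(2 + G**2))*4 = 8*G**2*(2 + G**2))
(k(-4, -5)/(18 + 21))*m = ((8*(-5)**2*(2 + (-5)**2))/(18 + 21))*43 = ((8*25*(2 + 25))/39)*43 = ((8*25*27)*(1/39))*43 = (5400*(1/39))*43 = (1800/13)*43 = 77400/13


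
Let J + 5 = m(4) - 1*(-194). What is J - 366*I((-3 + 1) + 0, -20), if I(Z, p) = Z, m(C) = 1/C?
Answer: 3685/4 ≈ 921.25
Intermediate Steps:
J = 757/4 (J = -5 + (1/4 - 1*(-194)) = -5 + (¼ + 194) = -5 + 777/4 = 757/4 ≈ 189.25)
J - 366*I((-3 + 1) + 0, -20) = 757/4 - 366*((-3 + 1) + 0) = 757/4 - 366*(-2 + 0) = 757/4 - 366*(-2) = 757/4 + 732 = 3685/4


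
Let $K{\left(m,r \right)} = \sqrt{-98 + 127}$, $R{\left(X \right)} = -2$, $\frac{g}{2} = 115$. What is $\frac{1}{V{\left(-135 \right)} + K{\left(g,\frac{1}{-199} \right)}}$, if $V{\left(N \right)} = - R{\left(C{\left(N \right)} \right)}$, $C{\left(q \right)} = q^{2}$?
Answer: $- \frac{2}{25} + \frac{\sqrt{29}}{25} \approx 0.13541$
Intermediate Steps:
$g = 230$ ($g = 2 \cdot 115 = 230$)
$V{\left(N \right)} = 2$ ($V{\left(N \right)} = \left(-1\right) \left(-2\right) = 2$)
$K{\left(m,r \right)} = \sqrt{29}$
$\frac{1}{V{\left(-135 \right)} + K{\left(g,\frac{1}{-199} \right)}} = \frac{1}{2 + \sqrt{29}}$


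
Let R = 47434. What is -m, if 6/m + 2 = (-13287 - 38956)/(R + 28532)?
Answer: 455796/204175 ≈ 2.2324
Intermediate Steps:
m = -455796/204175 (m = 6/(-2 + (-13287 - 38956)/(47434 + 28532)) = 6/(-2 - 52243/75966) = 6/(-204175/75966) = 6*(-75966/204175) = -455796/204175 ≈ -2.2324)
-m = -1*(-455796/204175) = 455796/204175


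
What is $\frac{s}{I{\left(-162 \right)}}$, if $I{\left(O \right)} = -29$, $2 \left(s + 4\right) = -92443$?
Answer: $\frac{92451}{58} \approx 1594.0$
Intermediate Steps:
$s = - \frac{92451}{2}$ ($s = -4 + \frac{1}{2} \left(-92443\right) = -4 - \frac{92443}{2} = - \frac{92451}{2} \approx -46226.0$)
$\frac{s}{I{\left(-162 \right)}} = - \frac{92451}{2 \left(-29\right)} = \left(- \frac{92451}{2}\right) \left(- \frac{1}{29}\right) = \frac{92451}{58}$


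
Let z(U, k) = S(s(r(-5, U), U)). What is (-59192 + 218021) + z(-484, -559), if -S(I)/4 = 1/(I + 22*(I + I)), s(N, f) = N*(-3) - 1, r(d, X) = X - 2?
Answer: 10413623381/65565 ≈ 1.5883e+5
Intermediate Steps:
r(d, X) = -2 + X
s(N, f) = -1 - 3*N (s(N, f) = -3*N - 1 = -1 - 3*N)
S(I) = -4/(45*I) (S(I) = -4/(I + 22*(I + I)) = -4/(I + 22*(2*I)) = -4/(I + 44*I) = -4*1/(45*I) = -4/(45*I))
z(U, k) = -4/(45*(5 - 3*U)) (z(U, k) = -4/(45*(-1 - 3*(-2 + U))) = -4/(45*(-1 + (6 - 3*U))) = -4/(45*(5 - 3*U)))
(-59192 + 218021) + z(-484, -559) = (-59192 + 218021) + 4/(45*(-5 + 3*(-484))) = 158829 + 4/(45*(-5 - 1452)) = 158829 + (4/45)/(-1457) = 158829 + (4/45)*(-1/1457) = 158829 - 4/65565 = 10413623381/65565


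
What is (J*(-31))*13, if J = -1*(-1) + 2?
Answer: -1209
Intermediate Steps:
J = 3 (J = 1 + 2 = 3)
(J*(-31))*13 = (3*(-31))*13 = -93*13 = -1209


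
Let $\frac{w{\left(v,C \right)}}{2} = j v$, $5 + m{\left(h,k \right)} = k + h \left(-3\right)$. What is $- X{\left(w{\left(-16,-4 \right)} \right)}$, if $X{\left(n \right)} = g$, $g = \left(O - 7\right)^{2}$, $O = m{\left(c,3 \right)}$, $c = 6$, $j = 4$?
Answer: $-729$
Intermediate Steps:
$m{\left(h,k \right)} = -5 + k - 3 h$ ($m{\left(h,k \right)} = -5 + \left(k + h \left(-3\right)\right) = -5 - \left(- k + 3 h\right) = -5 + k - 3 h$)
$O = -20$ ($O = -5 + 3 - 18 = -20$)
$w{\left(v,C \right)} = 8 v$ ($w{\left(v,C \right)} = 2 \cdot 4 v = 8 v$)
$g = 729$ ($g = \left(-20 - 7\right)^{2} = \left(-27\right)^{2} = 729$)
$X{\left(n \right)} = 729$
$- X{\left(w{\left(-16,-4 \right)} \right)} = \left(-1\right) 729 = -729$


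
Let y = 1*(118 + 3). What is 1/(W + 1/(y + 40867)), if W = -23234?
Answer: -40988/952315191 ≈ -4.3040e-5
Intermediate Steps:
y = 121 (y = 1*121 = 121)
1/(W + 1/(y + 40867)) = 1/(-23234 + 1/(121 + 40867)) = 1/(-23234 + 1/40988) = 1/(-952315191/40988) = -40988/952315191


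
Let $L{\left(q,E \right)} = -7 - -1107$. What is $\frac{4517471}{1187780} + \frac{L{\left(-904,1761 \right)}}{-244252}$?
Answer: $\frac{275523692173}{72529410140} \approx 3.7988$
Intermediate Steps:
$L{\left(q,E \right)} = 1100$ ($L{\left(q,E \right)} = -7 + 1107 = 1100$)
$\frac{4517471}{1187780} + \frac{L{\left(-904,1761 \right)}}{-244252} = \frac{4517471}{1187780} + \frac{1100}{-244252} = 4517471 \cdot \frac{1}{1187780} + 1100 \left(- \frac{1}{244252}\right) = \frac{4517471}{1187780} - \frac{275}{61063} = \frac{275523692173}{72529410140}$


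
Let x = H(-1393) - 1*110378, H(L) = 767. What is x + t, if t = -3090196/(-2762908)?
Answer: -75710504648/690727 ≈ -1.0961e+5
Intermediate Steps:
x = -109611 (x = 767 - 1*110378 = 767 - 110378 = -109611)
t = 772549/690727 (t = -3090196*(-1/2762908) = 772549/690727 ≈ 1.1185)
x + t = -109611 + 772549/690727 = -75710504648/690727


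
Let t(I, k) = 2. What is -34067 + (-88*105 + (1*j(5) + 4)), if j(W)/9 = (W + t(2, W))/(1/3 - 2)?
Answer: -216704/5 ≈ -43341.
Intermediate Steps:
j(W) = -54/5 - 27*W/5 (j(W) = 9*((W + 2)/(1/3 - 2)) = 9*((2 + W)/(1/3 - 2)) = 9*((2 + W)/(-5/3)) = 9*((2 + W)*(-3/5)) = 9*(-6/5 - 3*W/5) = -54/5 - 27*W/5)
-34067 + (-88*105 + (1*j(5) + 4)) = -34067 + (-88*105 + (1*(-54/5 - 27/5*5) + 4)) = -34067 + (-9240 + (1*(-54/5 - 27) + 4)) = -34067 + (-9240 + (1*(-189/5) + 4)) = -34067 + (-9240 + (-189/5 + 4)) = -34067 + (-9240 - 169/5) = -34067 - 46369/5 = -216704/5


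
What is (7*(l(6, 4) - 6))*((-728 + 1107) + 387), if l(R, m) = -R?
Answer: -64344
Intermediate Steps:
(7*(l(6, 4) - 6))*((-728 + 1107) + 387) = (7*(-1*6 - 6))*((-728 + 1107) + 387) = (7*(-6 - 6))*(379 + 387) = (7*(-12))*766 = -84*766 = -64344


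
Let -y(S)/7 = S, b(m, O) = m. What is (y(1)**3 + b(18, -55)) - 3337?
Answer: -3662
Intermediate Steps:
y(S) = -7*S
(y(1)**3 + b(18, -55)) - 3337 = ((-7*1)**3 + 18) - 3337 = ((-7)**3 + 18) - 3337 = (-343 + 18) - 3337 = -325 - 3337 = -3662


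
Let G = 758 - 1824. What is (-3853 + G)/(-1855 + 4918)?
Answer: -4919/3063 ≈ -1.6059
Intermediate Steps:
G = -1066
(-3853 + G)/(-1855 + 4918) = (-3853 - 1066)/(-1855 + 4918) = -4919/3063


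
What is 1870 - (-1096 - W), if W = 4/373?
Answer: 1106322/373 ≈ 2966.0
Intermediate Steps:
W = 4/373 (W = 4*(1/373) = 4/373 ≈ 0.010724)
1870 - (-1096 - W) = 1870 - (-1096 - 1*4/373) = 1870 - (-1096 - 4/373) = 1870 - 1*(-408812/373) = 1870 + 408812/373 = 1106322/373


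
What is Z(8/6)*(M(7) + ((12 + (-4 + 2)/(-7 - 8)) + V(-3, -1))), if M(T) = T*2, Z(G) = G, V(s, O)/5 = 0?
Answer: 1568/45 ≈ 34.844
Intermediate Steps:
V(s, O) = 0 (V(s, O) = 5*0 = 0)
M(T) = 2*T
Z(8/6)*(M(7) + ((12 + (-4 + 2)/(-7 - 8)) + V(-3, -1))) = (8/6)*(2*7 + ((12 + (-4 + 2)/(-7 - 8)) + 0)) = (8*(⅙))*(14 + ((12 - 2/(-15)) + 0)) = 4*(14 + ((12 - 2*(-1/15)) + 0))/3 = 4*(14 + ((12 + 2/15) + 0))/3 = 4*(14 + (182/15 + 0))/3 = 4*(14 + 182/15)/3 = (4/3)*(392/15) = 1568/45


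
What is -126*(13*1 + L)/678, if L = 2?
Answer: -315/113 ≈ -2.7876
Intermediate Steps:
-126*(13*1 + L)/678 = -126*(13*1 + 2)/678 = -126*(13 + 2)*(1/678) = -126*15*(1/678) = -126*5/226 = -1*315/113 = -315/113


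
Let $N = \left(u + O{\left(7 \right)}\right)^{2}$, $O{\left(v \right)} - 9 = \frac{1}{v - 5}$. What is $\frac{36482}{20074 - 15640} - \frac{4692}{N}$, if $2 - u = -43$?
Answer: $\frac{175112665}{26340177} \approx 6.6481$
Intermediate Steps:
$u = 45$ ($u = 2 - -43 = 2 + 43 = 45$)
$O{\left(v \right)} = 9 + \frac{1}{-5 + v}$ ($O{\left(v \right)} = 9 + \frac{1}{v - 5} = 9 + \frac{1}{-5 + v}$)
$N = \frac{11881}{4}$ ($N = \left(45 + \frac{-44 + 9 \cdot 7}{-5 + 7}\right)^{2} = \left(45 + \frac{-44 + 63}{2}\right)^{2} = \left(45 + \frac{1}{2} \cdot 19\right)^{2} = \left(45 + \frac{19}{2}\right)^{2} = \left(\frac{109}{2}\right)^{2} = \frac{11881}{4} \approx 2970.3$)
$\frac{36482}{20074 - 15640} - \frac{4692}{N} = \frac{36482}{20074 - 15640} - \frac{4692}{\frac{11881}{4}} = \frac{36482}{20074 - 15640} - \frac{18768}{11881} = \frac{36482}{4434} - \frac{18768}{11881} = 36482 \cdot \frac{1}{4434} - \frac{18768}{11881} = \frac{18241}{2217} - \frac{18768}{11881} = \frac{175112665}{26340177}$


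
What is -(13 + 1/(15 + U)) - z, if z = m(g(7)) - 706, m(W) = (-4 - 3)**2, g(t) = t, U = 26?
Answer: 26403/41 ≈ 643.98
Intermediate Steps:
m(W) = 49 (m(W) = (-7)**2 = 49)
z = -657 (z = 49 - 706 = -657)
-(13 + 1/(15 + U)) - z = -(13 + 1/(15 + 26)) - 1*(-657) = -(13 + 1/41) + 657 = -1*534/41 + 657 = -534/41 + 657 = 26403/41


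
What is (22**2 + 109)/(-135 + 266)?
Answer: 593/131 ≈ 4.5267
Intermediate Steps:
(22**2 + 109)/(-135 + 266) = (484 + 109)/131 = 593*(1/131) = 593/131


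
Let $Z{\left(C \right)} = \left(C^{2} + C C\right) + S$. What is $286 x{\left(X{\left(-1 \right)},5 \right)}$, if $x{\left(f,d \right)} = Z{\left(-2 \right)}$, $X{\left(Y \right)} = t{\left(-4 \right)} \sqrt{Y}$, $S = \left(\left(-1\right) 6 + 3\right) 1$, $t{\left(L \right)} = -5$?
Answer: $1430$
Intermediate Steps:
$S = -3$ ($S = \left(-6 + 3\right) 1 = \left(-3\right) 1 = -3$)
$X{\left(Y \right)} = - 5 \sqrt{Y}$
$Z{\left(C \right)} = -3 + 2 C^{2}$ ($Z{\left(C \right)} = \left(C^{2} + C C\right) - 3 = \left(C^{2} + C^{2}\right) - 3 = 2 C^{2} - 3 = -3 + 2 C^{2}$)
$x{\left(f,d \right)} = 5$ ($x{\left(f,d \right)} = -3 + 2 \left(-2\right)^{2} = -3 + 2 \cdot 4 = -3 + 8 = 5$)
$286 x{\left(X{\left(-1 \right)},5 \right)} = 286 \cdot 5 = 1430$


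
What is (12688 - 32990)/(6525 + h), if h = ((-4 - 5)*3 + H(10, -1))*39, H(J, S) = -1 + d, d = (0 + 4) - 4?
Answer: -20302/5433 ≈ -3.7368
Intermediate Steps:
d = 0 (d = 4 - 4 = 0)
H(J, S) = -1 (H(J, S) = -1 + 0 = -1)
h = -1092 (h = ((-4 - 5)*3 - 1)*39 = (-9*3 - 1)*39 = (-27 - 1)*39 = -28*39 = -1092)
(12688 - 32990)/(6525 + h) = (12688 - 32990)/(6525 - 1092) = -20302/5433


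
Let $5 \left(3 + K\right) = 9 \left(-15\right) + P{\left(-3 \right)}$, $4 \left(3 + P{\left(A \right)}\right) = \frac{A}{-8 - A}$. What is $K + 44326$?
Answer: $\frac{4429543}{100} \approx 44295.0$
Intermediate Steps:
$P{\left(A \right)} = -3 + \frac{A}{4 \left(-8 - A\right)}$ ($P{\left(A \right)} = -3 + \frac{A \frac{1}{-8 - A}}{4} = -3 + \frac{A}{4 \left(-8 - A\right)}$)
$K = - \frac{3057}{100}$ ($K = -3 + \frac{9 \left(-15\right) + \frac{-96 - -39}{4 \left(8 - 3\right)}}{5} = -3 + \frac{-135 + \frac{-96 + 39}{4 \cdot 5}}{5} = -3 + \frac{-135 + \frac{1}{4} \cdot \frac{1}{5} \left(-57\right)}{5} = -3 + \frac{-135 - \frac{57}{20}}{5} = -3 + \frac{1}{5} \left(- \frac{2757}{20}\right) = -3 - \frac{2757}{100} = - \frac{3057}{100} \approx -30.57$)
$K + 44326 = - \frac{3057}{100} + 44326 = \frac{4429543}{100}$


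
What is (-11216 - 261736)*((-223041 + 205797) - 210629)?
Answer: 62198391096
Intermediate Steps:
(-11216 - 261736)*((-223041 + 205797) - 210629) = -272952*(-17244 - 210629) = -272952*(-227873) = 62198391096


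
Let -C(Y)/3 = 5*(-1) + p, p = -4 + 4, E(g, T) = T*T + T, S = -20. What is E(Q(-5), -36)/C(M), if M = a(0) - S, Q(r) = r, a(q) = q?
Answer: 84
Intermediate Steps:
E(g, T) = T + T² (E(g, T) = T² + T = T + T²)
p = 0
M = 20 (M = 0 - 1*(-20) = 0 + 20 = 20)
C(Y) = 15 (C(Y) = -3*(5*(-1) + 0) = -3*(-5 + 0) = -3*(-5) = 15)
E(Q(-5), -36)/C(M) = -36*(1 - 36)/15 = -36*(-35)*(1/15) = 1260*(1/15) = 84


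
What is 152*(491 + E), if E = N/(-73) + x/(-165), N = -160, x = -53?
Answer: 903543328/12045 ≈ 75014.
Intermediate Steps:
E = 30269/12045 (E = -160/(-73) - 53/(-165) = -160*(-1/73) - 53*(-1/165) = 160/73 + 53/165 = 30269/12045 ≈ 2.5130)
152*(491 + E) = 152*(491 + 30269/12045) = 152*(5944364/12045) = 903543328/12045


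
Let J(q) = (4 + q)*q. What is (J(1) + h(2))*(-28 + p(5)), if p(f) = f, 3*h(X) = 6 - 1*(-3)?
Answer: -184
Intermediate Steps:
h(X) = 3 (h(X) = (6 - 1*(-3))/3 = (6 + 3)/3 = (⅓)*9 = 3)
J(q) = q*(4 + q)
(J(1) + h(2))*(-28 + p(5)) = (1*(4 + 1) + 3)*(-28 + 5) = (1*5 + 3)*(-23) = (5 + 3)*(-23) = 8*(-23) = -184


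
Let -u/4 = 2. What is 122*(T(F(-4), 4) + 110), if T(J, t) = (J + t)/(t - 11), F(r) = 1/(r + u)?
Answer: 560773/42 ≈ 13352.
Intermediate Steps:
u = -8 (u = -4*2 = -8)
F(r) = 1/(-8 + r) (F(r) = 1/(r - 8) = 1/(-8 + r))
T(J, t) = (J + t)/(-11 + t)
122*(T(F(-4), 4) + 110) = 122*((1/(-8 - 4) + 4)/(-11 + 4) + 110) = 122*((1/(-12) + 4)/(-7) + 110) = 122*(-(-1/12 + 4)/7 + 110) = 122*(-1/7*47/12 + 110) = 122*(-47/84 + 110) = 122*(9193/84) = 560773/42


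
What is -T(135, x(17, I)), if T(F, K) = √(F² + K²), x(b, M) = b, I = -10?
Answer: -√18514 ≈ -136.07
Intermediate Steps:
-T(135, x(17, I)) = -√(135² + 17²) = -√(18225 + 289) = -√18514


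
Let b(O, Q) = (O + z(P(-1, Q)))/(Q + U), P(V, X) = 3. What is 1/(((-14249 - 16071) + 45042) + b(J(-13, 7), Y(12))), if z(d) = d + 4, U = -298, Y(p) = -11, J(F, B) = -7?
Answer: 1/14722 ≈ 6.7926e-5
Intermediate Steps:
z(d) = 4 + d
b(O, Q) = (7 + O)/(-298 + Q) (b(O, Q) = (O + (4 + 3))/(Q - 298) = (O + 7)/(-298 + Q) = (7 + O)/(-298 + Q))
1/(((-14249 - 16071) + 45042) + b(J(-13, 7), Y(12))) = 1/(((-14249 - 16071) + 45042) + (7 - 7)/(-298 - 11)) = 1/((-30320 + 45042) + 0/(-309)) = 1/(14722 - 1/309*0) = 1/(14722 + 0) = 1/14722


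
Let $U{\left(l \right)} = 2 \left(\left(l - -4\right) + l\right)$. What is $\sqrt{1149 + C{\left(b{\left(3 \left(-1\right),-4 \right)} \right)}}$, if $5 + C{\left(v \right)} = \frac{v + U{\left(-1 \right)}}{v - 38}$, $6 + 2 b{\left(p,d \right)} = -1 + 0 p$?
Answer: $\frac{\sqrt{7880933}}{83} \approx 33.823$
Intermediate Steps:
$U{\left(l \right)} = 8 + 4 l$ ($U{\left(l \right)} = 2 \left(\left(l + 4\right) + l\right) = 2 \left(\left(4 + l\right) + l\right) = 2 \left(4 + 2 l\right) = 8 + 4 l$)
$b{\left(p,d \right)} = - \frac{7}{2}$ ($b{\left(p,d \right)} = -3 + \frac{-1 + 0 p}{2} = -3 + \frac{-1 + 0}{2} = -3 + \frac{1}{2} \left(-1\right) = -3 - \frac{1}{2} = - \frac{7}{2}$)
$C{\left(v \right)} = -5 + \frac{4 + v}{-38 + v}$ ($C{\left(v \right)} = -5 + \frac{v + \left(8 + 4 \left(-1\right)\right)}{v - 38} = -5 + \frac{v + \left(8 - 4\right)}{-38 + v} = -5 + \frac{v + 4}{-38 + v} = -5 + \frac{4 + v}{-38 + v}$)
$\sqrt{1149 + C{\left(b{\left(3 \left(-1\right),-4 \right)} \right)}} = \sqrt{1149 + \frac{2 \left(97 - -7\right)}{-38 - \frac{7}{2}}} = \sqrt{1149 + \frac{2 \left(97 + 7\right)}{- \frac{83}{2}}} = \sqrt{1149 + 2 \left(- \frac{2}{83}\right) 104} = \sqrt{1149 - \frac{416}{83}} = \sqrt{\frac{94951}{83}} = \frac{\sqrt{7880933}}{83}$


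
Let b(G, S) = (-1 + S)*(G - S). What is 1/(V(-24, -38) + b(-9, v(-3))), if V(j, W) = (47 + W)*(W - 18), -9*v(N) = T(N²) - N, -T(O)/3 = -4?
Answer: -9/4360 ≈ -0.0020642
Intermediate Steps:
T(O) = 12 (T(O) = -3*(-4) = 12)
v(N) = -4/3 + N/9 (v(N) = -(12 - N)/9 = -4/3 + N/9)
V(j, W) = (-18 + W)*(47 + W) (V(j, W) = (47 + W)*(-18 + W) = (-18 + W)*(47 + W))
1/(V(-24, -38) + b(-9, v(-3))) = 1/((-846 + (-38)² + 29*(-38)) + ((-4/3 + (⅑)*(-3)) - 1*(-9) - (-4/3 + (⅑)*(-3))² - 9*(-4/3 + (⅑)*(-3)))) = 1/((-846 + 1444 - 1102) + ((-4/3 - ⅓) + 9 - (-4/3 - ⅓)² - 9*(-4/3 - ⅓))) = 1/(-504 + (-5/3 + 9 - (-5/3)² - 9*(-5/3))) = 1/(-504 + (-5/3 + 9 - 1*25/9 + 15)) = 1/(-504 + (-5/3 + 9 - 25/9 + 15)) = 1/(-504 + 176/9) = 1/(-4360/9) = -9/4360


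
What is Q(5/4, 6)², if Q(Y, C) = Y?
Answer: 25/16 ≈ 1.5625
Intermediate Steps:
Q(5/4, 6)² = (5/4)² = 25/16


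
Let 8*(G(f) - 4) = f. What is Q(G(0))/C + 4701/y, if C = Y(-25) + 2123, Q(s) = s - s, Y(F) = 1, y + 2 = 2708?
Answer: 1567/902 ≈ 1.7373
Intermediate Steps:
y = 2706 (y = -2 + 2708 = 2706)
G(f) = 4 + f/8
Q(s) = 0
C = 2124 (C = 1 + 2123 = 2124)
Q(G(0))/C + 4701/y = 0/2124 + 4701/2706 = 0*(1/2124) + 4701*(1/2706) = 0 + 1567/902 = 1567/902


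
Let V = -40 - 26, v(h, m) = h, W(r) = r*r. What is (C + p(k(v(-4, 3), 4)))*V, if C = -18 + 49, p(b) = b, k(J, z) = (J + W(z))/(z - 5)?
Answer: -1254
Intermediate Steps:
W(r) = r**2
k(J, z) = (J + z**2)/(-5 + z) (k(J, z) = (J + z**2)/(z - 5) = (J + z**2)/(-5 + z))
V = -66
C = 31
(C + p(k(v(-4, 3), 4)))*V = (31 + (-4 + 4**2)/(-5 + 4))*(-66) = (31 + (-4 + 16)/(-1))*(-66) = (31 - 1*12)*(-66) = (31 - 12)*(-66) = 19*(-66) = -1254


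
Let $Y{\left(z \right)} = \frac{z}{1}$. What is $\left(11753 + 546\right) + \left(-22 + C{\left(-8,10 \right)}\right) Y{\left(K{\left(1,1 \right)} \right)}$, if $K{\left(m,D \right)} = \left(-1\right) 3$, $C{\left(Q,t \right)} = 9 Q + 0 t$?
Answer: $12581$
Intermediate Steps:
$C{\left(Q,t \right)} = 9 Q$ ($C{\left(Q,t \right)} = 9 Q + 0 = 9 Q$)
$K{\left(m,D \right)} = -3$
$Y{\left(z \right)} = z$ ($Y{\left(z \right)} = z 1 = z$)
$\left(11753 + 546\right) + \left(-22 + C{\left(-8,10 \right)}\right) Y{\left(K{\left(1,1 \right)} \right)} = \left(11753 + 546\right) + \left(-22 + 9 \left(-8\right)\right) \left(-3\right) = 12299 + \left(-22 - 72\right) \left(-3\right) = 12299 - -282 = 12299 + 282 = 12581$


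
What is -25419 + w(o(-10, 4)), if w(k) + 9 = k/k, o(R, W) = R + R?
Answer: -25427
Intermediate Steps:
o(R, W) = 2*R
w(k) = -8 (w(k) = -9 + k/k = -9 + 1 = -8)
-25419 + w(o(-10, 4)) = -25419 - 8 = -25427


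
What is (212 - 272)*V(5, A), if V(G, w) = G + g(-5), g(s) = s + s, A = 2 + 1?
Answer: 300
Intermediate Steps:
A = 3
g(s) = 2*s
V(G, w) = -10 + G (V(G, w) = G + 2*(-5) = G - 10 = -10 + G)
(212 - 272)*V(5, A) = (212 - 272)*(-10 + 5) = -60*(-5) = 300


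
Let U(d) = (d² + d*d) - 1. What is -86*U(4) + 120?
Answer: -2546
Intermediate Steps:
U(d) = -1 + 2*d² (U(d) = (d² + d²) - 1 = 2*d² - 1 = -1 + 2*d²)
-86*U(4) + 120 = -86*(-1 + 2*4²) + 120 = -86*(-1 + 2*16) + 120 = -86*(-1 + 32) + 120 = -86*31 + 120 = -2666 + 120 = -2546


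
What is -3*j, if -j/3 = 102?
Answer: 918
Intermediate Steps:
j = -306 (j = -3*102 = -306)
-3*j = -3*(-306) = 918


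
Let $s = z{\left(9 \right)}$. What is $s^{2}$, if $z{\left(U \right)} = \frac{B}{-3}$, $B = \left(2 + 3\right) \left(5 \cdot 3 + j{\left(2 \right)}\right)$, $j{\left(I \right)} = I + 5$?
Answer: $\frac{12100}{9} \approx 1344.4$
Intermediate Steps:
$j{\left(I \right)} = 5 + I$
$B = 110$ ($B = \left(2 + 3\right) \left(5 \cdot 3 + \left(5 + 2\right)\right) = 5 \left(15 + 7\right) = 5 \cdot 22 = 110$)
$z{\left(U \right)} = - \frac{110}{3}$ ($z{\left(U \right)} = \frac{110}{-3} = 110 \left(- \frac{1}{3}\right) = - \frac{110}{3}$)
$s = - \frac{110}{3} \approx -36.667$
$s^{2} = \left(- \frac{110}{3}\right)^{2} = \frac{12100}{9}$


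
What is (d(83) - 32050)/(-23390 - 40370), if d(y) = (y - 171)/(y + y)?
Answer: 1330097/2646040 ≈ 0.50267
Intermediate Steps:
d(y) = (-171 + y)/(2*y) (d(y) = (-171 + y)/((2*y)) = (-171 + y)*(1/(2*y)) = (-171 + y)/(2*y))
(d(83) - 32050)/(-23390 - 40370) = ((½)*(-171 + 83)/83 - 32050)/(-23390 - 40370) = ((½)*(1/83)*(-88) - 32050)/(-63760) = (-44/83 - 32050)*(-1/63760) = -2660194/83*(-1/63760) = 1330097/2646040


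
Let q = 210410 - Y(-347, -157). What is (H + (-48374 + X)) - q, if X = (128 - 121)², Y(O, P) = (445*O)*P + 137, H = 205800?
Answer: 24190357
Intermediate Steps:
Y(O, P) = 137 + 445*O*P (Y(O, P) = 445*O*P + 137 = 137 + 445*O*P)
q = -24032882 (q = 210410 - (137 + 445*(-347)*(-157)) = 210410 - (137 + 24243155) = 210410 - 1*24243292 = 210410 - 24243292 = -24032882)
X = 49 (X = 7² = 49)
(H + (-48374 + X)) - q = (205800 + (-48374 + 49)) - 1*(-24032882) = (205800 - 48325) + 24032882 = 157475 + 24032882 = 24190357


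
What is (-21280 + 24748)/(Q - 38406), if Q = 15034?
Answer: -867/5843 ≈ -0.14838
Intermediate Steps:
(-21280 + 24748)/(Q - 38406) = (-21280 + 24748)/(15034 - 38406) = 3468/(-23372) = 3468*(-1/23372) = -867/5843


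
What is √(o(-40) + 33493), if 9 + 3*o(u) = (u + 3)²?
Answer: √305517/3 ≈ 184.25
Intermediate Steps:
o(u) = -3 + (3 + u)²/3 (o(u) = -3 + (u + 3)²/3 = -3 + (3 + u)²/3)
√(o(-40) + 33493) = √((⅓)*(-40)*(6 - 40) + 33493) = √((⅓)*(-40)*(-34) + 33493) = √(1360/3 + 33493) = √(101839/3) = √305517/3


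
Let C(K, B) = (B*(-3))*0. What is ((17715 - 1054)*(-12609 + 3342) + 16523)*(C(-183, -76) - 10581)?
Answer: 1633504980084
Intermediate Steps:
C(K, B) = 0 (C(K, B) = -3*B*0 = 0)
((17715 - 1054)*(-12609 + 3342) + 16523)*(C(-183, -76) - 10581) = ((17715 - 1054)*(-12609 + 3342) + 16523)*(0 - 10581) = (16661*(-9267) + 16523)*(-10581) = (-154397487 + 16523)*(-10581) = -154380964*(-10581) = 1633504980084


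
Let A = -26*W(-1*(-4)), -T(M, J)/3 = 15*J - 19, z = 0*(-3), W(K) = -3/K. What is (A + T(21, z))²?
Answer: 23409/4 ≈ 5852.3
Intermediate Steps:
z = 0
T(M, J) = 57 - 45*J (T(M, J) = -3*(15*J - 19) = -3*(-19 + 15*J) = 57 - 45*J)
A = 39/2 (A = -(-78)/((-1*(-4))) = -(-78)/4 = -26*(-¾) = 39/2 ≈ 19.500)
(A + T(21, z))² = (39/2 + (57 - 45*0))² = (39/2 + (57 + 0))² = (39/2 + 57)² = (153/2)² = 23409/4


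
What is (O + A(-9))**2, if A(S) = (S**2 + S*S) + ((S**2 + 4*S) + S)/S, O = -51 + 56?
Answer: 26569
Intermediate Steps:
O = 5
A(S) = 2*S**2 + (S**2 + 5*S)/S (A(S) = (S**2 + S**2) + (S**2 + 5*S)/S = 2*S**2 + (S**2 + 5*S)/S)
(O + A(-9))**2 = (5 + (5 - 9 + 2*(-9)**2))**2 = (5 + (5 - 9 + 2*81))**2 = (5 + (5 - 9 + 162))**2 = (5 + 158)**2 = 163**2 = 26569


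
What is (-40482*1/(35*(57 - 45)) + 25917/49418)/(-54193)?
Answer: 82902264/46866919295 ≈ 0.0017689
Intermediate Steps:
(-40482*1/(35*(57 - 45)) + 25917/49418)/(-54193) = (-40482/(35*12) + 25917*(1/49418))*(-1/54193) = (-40482/420 + 25917/49418)*(-1/54193) = (-40482*1/420 + 25917/49418)*(-1/54193) = (-6747/70 + 25917/49418)*(-1/54193) = -82902264/864815*(-1/54193) = 82902264/46866919295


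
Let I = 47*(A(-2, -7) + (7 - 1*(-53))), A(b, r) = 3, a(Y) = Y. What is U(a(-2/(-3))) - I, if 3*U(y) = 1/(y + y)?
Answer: -11843/4 ≈ -2960.8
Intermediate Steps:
U(y) = 1/(6*y) (U(y) = 1/(3*(y + y)) = 1/(3*((2*y))) = (1/(2*y))/3 = 1/(6*y))
I = 2961 (I = 47*(3 + (7 - 1*(-53))) = 47*(3 + (7 + 53)) = 47*(3 + 60) = 47*63 = 2961)
U(a(-2/(-3))) - I = 1/(6*((-2/(-3)))) - 1*2961 = 1/(6*((-2*(-1/3)))) - 2961 = 1/(6*(2/3)) - 2961 = (1/6)*(3/2) - 2961 = 1/4 - 2961 = -11843/4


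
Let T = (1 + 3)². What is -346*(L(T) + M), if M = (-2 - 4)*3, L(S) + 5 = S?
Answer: 2422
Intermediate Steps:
T = 16 (T = 4² = 16)
L(S) = -5 + S
M = -18 (M = -6*3 = -18)
-346*(L(T) + M) = -346*((-5 + 16) - 18) = -346*(11 - 18) = -346*(-7) = 2422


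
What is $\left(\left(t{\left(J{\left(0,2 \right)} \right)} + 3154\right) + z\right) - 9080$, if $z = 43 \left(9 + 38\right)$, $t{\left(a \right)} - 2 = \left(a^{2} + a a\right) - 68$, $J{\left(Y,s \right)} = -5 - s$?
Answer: $-3873$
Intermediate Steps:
$t{\left(a \right)} = -66 + 2 a^{2}$ ($t{\left(a \right)} = 2 - \left(68 - a^{2} - a a\right) = 2 + \left(\left(a^{2} + a^{2}\right) - 68\right) = 2 + \left(2 a^{2} - 68\right) = 2 + \left(-68 + 2 a^{2}\right) = -66 + 2 a^{2}$)
$z = 2021$ ($z = 43 \cdot 47 = 2021$)
$\left(\left(t{\left(J{\left(0,2 \right)} \right)} + 3154\right) + z\right) - 9080 = \left(\left(\left(-66 + 2 \left(-5 - 2\right)^{2}\right) + 3154\right) + 2021\right) - 9080 = \left(\left(\left(-66 + 2 \left(-7\right)^{2}\right) + 3154\right) + 2021\right) - 9080 = \left(\left(\left(-66 + 2 \cdot 49\right) + 3154\right) + 2021\right) - 9080 = \left(\left(\left(-66 + 98\right) + 3154\right) + 2021\right) - 9080 = \left(\left(32 + 3154\right) + 2021\right) - 9080 = \left(3186 + 2021\right) - 9080 = 5207 - 9080 = -3873$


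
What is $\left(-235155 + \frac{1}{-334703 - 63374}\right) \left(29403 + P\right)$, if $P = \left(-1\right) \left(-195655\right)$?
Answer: $- \frac{21067633678822288}{398077} \approx -5.2924 \cdot 10^{10}$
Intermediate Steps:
$P = 195655$
$\left(-235155 + \frac{1}{-334703 - 63374}\right) \left(29403 + P\right) = \left(-235155 + \frac{1}{-334703 - 63374}\right) \left(29403 + 195655\right) = \left(-235155 + \frac{1}{-334703 - 63374}\right) 225058 = \left(-235155 + \frac{1}{-398077}\right) 225058 = \left(-235155 - \frac{1}{398077}\right) 225058 = \left(- \frac{93609796936}{398077}\right) 225058 = - \frac{21067633678822288}{398077}$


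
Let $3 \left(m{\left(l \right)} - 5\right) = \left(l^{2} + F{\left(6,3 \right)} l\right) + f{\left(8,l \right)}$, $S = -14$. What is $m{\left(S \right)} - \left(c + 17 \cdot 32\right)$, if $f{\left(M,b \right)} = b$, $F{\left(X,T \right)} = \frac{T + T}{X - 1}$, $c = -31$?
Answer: $- \frac{6794}{15} \approx -452.93$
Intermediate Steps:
$F{\left(X,T \right)} = \frac{2 T}{-1 + X}$
$m{\left(l \right)} = 5 + \frac{l^{2}}{3} + \frac{11 l}{15}$ ($m{\left(l \right)} = 5 + \frac{\left(l^{2} + 2 \cdot 3 \frac{1}{-1 + 6} l\right) + l}{3} = 5 + \frac{\left(l^{2} + 2 \cdot 3 \cdot \frac{1}{5} l\right) + l}{3} = 5 + \frac{\left(l^{2} + \frac{6 l}{5}\right) + l}{3} = 5 + \frac{l^{2} + \frac{11 l}{5}}{3} = 5 + \left(\frac{l^{2}}{3} + \frac{11 l}{15}\right) = 5 + \frac{l^{2}}{3} + \frac{11 l}{15}$)
$m{\left(S \right)} - \left(c + 17 \cdot 32\right) = \left(5 + \frac{\left(-14\right)^{2}}{3} + \frac{11}{15} \left(-14\right)\right) - \left(-31 + 17 \cdot 32\right) = \left(5 + \frac{1}{3} \cdot 196 - \frac{154}{15}\right) - \left(-31 + 544\right) = \left(5 + \frac{196}{3} - \frac{154}{15}\right) - 513 = \frac{901}{15} - 513 = - \frac{6794}{15}$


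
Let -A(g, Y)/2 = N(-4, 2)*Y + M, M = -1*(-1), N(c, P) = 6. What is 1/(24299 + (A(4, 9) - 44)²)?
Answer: 1/48015 ≈ 2.0827e-5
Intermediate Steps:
M = 1
A(g, Y) = -2 - 12*Y (A(g, Y) = -2*(6*Y + 1) = -2*(1 + 6*Y) = -2 - 12*Y)
1/(24299 + (A(4, 9) - 44)²) = 1/(24299 + ((-2 - 12*9) - 44)²) = 1/(24299 + ((-2 - 108) - 44)²) = 1/(24299 + (-110 - 44)²) = 1/(24299 + (-154)²) = 1/(24299 + 23716) = 1/48015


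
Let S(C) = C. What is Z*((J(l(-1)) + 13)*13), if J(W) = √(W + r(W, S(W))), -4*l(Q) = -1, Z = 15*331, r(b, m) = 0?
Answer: 1742715/2 ≈ 8.7136e+5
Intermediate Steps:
Z = 4965
l(Q) = ¼ (l(Q) = -¼*(-1) = ¼)
J(W) = √W (J(W) = √(W + 0) = √W)
Z*((J(l(-1)) + 13)*13) = 4965*((√(¼) + 13)*13) = 4965*((½ + 13)*13) = 4965*((27/2)*13) = 4965*(351/2) = 1742715/2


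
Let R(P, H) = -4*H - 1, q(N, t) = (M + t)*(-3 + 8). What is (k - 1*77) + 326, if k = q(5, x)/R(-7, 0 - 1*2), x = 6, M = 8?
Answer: 259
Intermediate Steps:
q(N, t) = 40 + 5*t (q(N, t) = (8 + t)*(-3 + 8) = (8 + t)*5 = 40 + 5*t)
R(P, H) = -1 - 4*H
k = 10 (k = (40 + 5*6)/(-1 - 4*(0 - 1*2)) = (40 + 30)/(-1 - 4*(0 - 2)) = 70/(-1 - 4*(-2)) = 70/(-1 + 8) = 70/7 = 70*(1/7) = 10)
(k - 1*77) + 326 = (10 - 1*77) + 326 = (10 - 77) + 326 = -67 + 326 = 259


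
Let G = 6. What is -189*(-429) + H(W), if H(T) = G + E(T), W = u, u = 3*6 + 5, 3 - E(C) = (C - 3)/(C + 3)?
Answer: 1054160/13 ≈ 81089.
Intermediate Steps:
E(C) = 3 - (-3 + C)/(3 + C) (E(C) = 3 - (C - 3)/(C + 3) = 3 - (-3 + C)/(3 + C))
u = 23 (u = 18 + 5 = 23)
W = 23
H(T) = 6 + 2*(6 + T)/(3 + T)
-189*(-429) + H(W) = -189*(-429) + 2*(15 + 4*23)/(3 + 23) = 81081 + 2*(15 + 92)/26 = 81081 + 2*(1/26)*107 = 81081 + 107/13 = 1054160/13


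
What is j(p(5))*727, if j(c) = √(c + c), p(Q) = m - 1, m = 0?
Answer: 727*I*√2 ≈ 1028.1*I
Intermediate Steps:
p(Q) = -1 (p(Q) = 0 - 1 = -1)
j(c) = √2*√c (j(c) = √(2*c) = √2*√c)
j(p(5))*727 = (√2*√(-1))*727 = (√2*I)*727 = (I*√2)*727 = 727*I*√2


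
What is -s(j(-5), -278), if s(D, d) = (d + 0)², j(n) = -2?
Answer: -77284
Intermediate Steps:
s(D, d) = d²
-s(j(-5), -278) = -1*(-278)² = -1*77284 = -77284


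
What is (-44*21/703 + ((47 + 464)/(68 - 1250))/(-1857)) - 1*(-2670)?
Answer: 4117960350997/1543066722 ≈ 2668.7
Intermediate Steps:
(-44*21/703 + ((47 + 464)/(68 - 1250))/(-1857)) - 1*(-2670) = (-924*1/703 + (511/(-1182))*(-1/1857)) + 2670 = (-924/703 + (511*(-1/1182))*(-1/1857)) + 2670 = (-924/703 - 511/1182*(-1/1857)) + 2670 = (-924/703 + 511/2194974) + 2670 = -2027796743/1543066722 + 2670 = 4117960350997/1543066722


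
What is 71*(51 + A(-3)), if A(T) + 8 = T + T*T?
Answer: 3479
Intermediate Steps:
A(T) = -8 + T + T² (A(T) = -8 + (T + T*T) = -8 + (T + T²) = -8 + T + T²)
71*(51 + A(-3)) = 71*(51 + (-8 - 3 + (-3)²)) = 71*(51 + (-8 - 3 + 9)) = 71*(51 - 2) = 71*49 = 3479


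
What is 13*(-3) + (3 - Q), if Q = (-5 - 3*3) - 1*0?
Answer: -22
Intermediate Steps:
Q = -14 (Q = (-5 - 9) + 0 = -14 + 0 = -14)
13*(-3) + (3 - Q) = 13*(-3) + (3 - 1*(-14)) = -39 + (3 + 14) = -39 + 17 = -22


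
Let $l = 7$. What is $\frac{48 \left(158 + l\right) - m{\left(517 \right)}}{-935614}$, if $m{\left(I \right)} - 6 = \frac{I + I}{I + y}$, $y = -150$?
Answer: $- \frac{1451702}{171685169} \approx -0.0084556$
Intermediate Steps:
$m{\left(I \right)} = 6 + \frac{2 I}{-150 + I}$ ($m{\left(I \right)} = 6 + \frac{I + I}{I - 150} = 6 + \frac{2 I}{-150 + I}$)
$\frac{48 \left(158 + l\right) - m{\left(517 \right)}}{-935614} = \frac{48 \left(158 + 7\right) - \frac{4 \left(-225 + 2 \cdot 517\right)}{-150 + 517}}{-935614} = \left(48 \cdot 165 - \frac{4 \left(-225 + 1034\right)}{367}\right) \left(- \frac{1}{935614}\right) = \left(7920 - 4 \cdot \frac{1}{367} \cdot 809\right) \left(- \frac{1}{935614}\right) = \left(7920 - \frac{3236}{367}\right) \left(- \frac{1}{935614}\right) = \frac{2903404}{367} \left(- \frac{1}{935614}\right) = - \frac{1451702}{171685169}$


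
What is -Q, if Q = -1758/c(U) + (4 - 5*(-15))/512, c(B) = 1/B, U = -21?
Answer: -18902095/512 ≈ -36918.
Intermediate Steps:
Q = 18902095/512 (Q = -1758/(1/(-21)) + (4 - 5*(-15))/512 = -1758/(-1/21) + (4 + 75)*(1/512) = -1758*(-21) + 79*(1/512) = 36918 + 79/512 = 18902095/512 ≈ 36918.)
-Q = -1*18902095/512 = -18902095/512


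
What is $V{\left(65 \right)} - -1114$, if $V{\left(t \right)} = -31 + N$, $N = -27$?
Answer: $1056$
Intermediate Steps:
$V{\left(t \right)} = -58$ ($V{\left(t \right)} = -31 - 27 = -58$)
$V{\left(65 \right)} - -1114 = -58 - -1114 = -58 + 1114 = 1056$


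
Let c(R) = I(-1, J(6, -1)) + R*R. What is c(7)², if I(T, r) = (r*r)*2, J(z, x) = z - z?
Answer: 2401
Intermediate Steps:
J(z, x) = 0
I(T, r) = 2*r² (I(T, r) = r²*2 = 2*r²)
c(R) = R² (c(R) = 2*0² + R*R = 2*0 + R² = 0 + R² = R²)
c(7)² = (7²)² = 49² = 2401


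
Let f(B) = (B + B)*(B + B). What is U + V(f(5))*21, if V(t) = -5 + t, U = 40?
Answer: 2035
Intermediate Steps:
f(B) = 4*B**2 (f(B) = (2*B)*(2*B) = 4*B**2)
U + V(f(5))*21 = 40 + (-5 + 4*5**2)*21 = 40 + (-5 + 4*25)*21 = 40 + (-5 + 100)*21 = 40 + 95*21 = 40 + 1995 = 2035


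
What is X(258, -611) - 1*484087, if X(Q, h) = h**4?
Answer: 139368084954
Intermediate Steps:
X(258, -611) - 1*484087 = (-611)**4 - 1*484087 = 139368569041 - 484087 = 139368084954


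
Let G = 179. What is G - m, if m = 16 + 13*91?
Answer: -1020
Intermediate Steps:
m = 1199 (m = 16 + 1183 = 1199)
G - m = 179 - 1*1199 = 179 - 1199 = -1020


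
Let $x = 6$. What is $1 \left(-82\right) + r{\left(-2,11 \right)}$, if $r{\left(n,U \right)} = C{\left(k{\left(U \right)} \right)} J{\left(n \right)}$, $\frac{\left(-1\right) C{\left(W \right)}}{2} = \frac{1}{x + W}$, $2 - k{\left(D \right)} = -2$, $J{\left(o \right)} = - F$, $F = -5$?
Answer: $-83$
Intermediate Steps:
$J{\left(o \right)} = 5$ ($J{\left(o \right)} = \left(-1\right) \left(-5\right) = 5$)
$k{\left(D \right)} = 4$ ($k{\left(D \right)} = 2 - -2 = 2 + 2 = 4$)
$C{\left(W \right)} = - \frac{2}{6 + W}$
$r{\left(n,U \right)} = -1$ ($r{\left(n,U \right)} = - \frac{2}{6 + 4} \cdot 5 = - \frac{2}{10} \cdot 5 = \left(-2\right) \frac{1}{10} \cdot 5 = \left(- \frac{1}{5}\right) 5 = -1$)
$1 \left(-82\right) + r{\left(-2,11 \right)} = 1 \left(-82\right) - 1 = -82 - 1 = -83$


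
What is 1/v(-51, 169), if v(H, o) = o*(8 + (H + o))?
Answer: 1/21294 ≈ 4.6962e-5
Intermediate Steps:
v(H, o) = o*(8 + H + o)
1/v(-51, 169) = 1/(169*(8 - 51 + 169)) = 1/(169*126) = 1/21294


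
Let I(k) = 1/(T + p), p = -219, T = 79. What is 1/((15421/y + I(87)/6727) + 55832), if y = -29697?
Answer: 27968040660/1561497122910043 ≈ 1.7911e-5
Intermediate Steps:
I(k) = -1/140 (I(k) = 1/(79 - 219) = 1/(-140) = -1/140)
1/((15421/y + I(87)/6727) + 55832) = 1/((15421/(-29697) - 1/140/6727) + 55832) = 1/((15421*(-1/29697) - 1/140*1/6727) + 55832) = 1/((-15421/29697 - 1/941780) + 55832) = 1/(-14523219077/27968040660 + 55832) = 1/(1561497122910043/27968040660) = 27968040660/1561497122910043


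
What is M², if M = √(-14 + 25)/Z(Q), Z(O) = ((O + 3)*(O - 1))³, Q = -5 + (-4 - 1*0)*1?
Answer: 11/46656000000 ≈ 2.3577e-10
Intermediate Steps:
Q = -9 (Q = -5 + (-4 + 0)*1 = -5 - 4*1 = -5 - 4 = -9)
Z(O) = (-1 + O)³*(3 + O)³ (Z(O) = ((3 + O)*(-1 + O))³ = ((-1 + O)*(3 + O))³ = (-1 + O)³*(3 + O)³)
M = √11/216000 (M = √(-14 + 25)/(((-1 - 9)³*(3 - 9)³)) = √11/(((-10)³*(-6)³)) = √11/((-1000*(-216))) = √11/216000 ≈ 1.5355e-5)
M² = (√11/216000)² = 11/46656000000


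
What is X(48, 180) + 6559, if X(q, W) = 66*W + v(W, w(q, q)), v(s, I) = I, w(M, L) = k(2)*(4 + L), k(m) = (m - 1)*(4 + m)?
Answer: 18751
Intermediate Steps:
k(m) = (-1 + m)*(4 + m)
w(M, L) = 24 + 6*L (w(M, L) = (-4 + 2² + 3*2)*(4 + L) = (-4 + 4 + 6)*(4 + L) = 6*(4 + L) = 24 + 6*L)
X(q, W) = 24 + 6*q + 66*W (X(q, W) = 66*W + (24 + 6*q) = 24 + 6*q + 66*W)
X(48, 180) + 6559 = (24 + 6*48 + 66*180) + 6559 = (24 + 288 + 11880) + 6559 = 12192 + 6559 = 18751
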